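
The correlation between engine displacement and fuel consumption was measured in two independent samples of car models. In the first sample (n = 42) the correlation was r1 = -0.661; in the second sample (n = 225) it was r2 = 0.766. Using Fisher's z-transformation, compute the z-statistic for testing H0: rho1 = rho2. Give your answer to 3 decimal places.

-10.397

z1 = atanh(-0.661) = -0.794588,  z2 = atanh(0.766) = 1.010576
SE = √(1/(n1−3) + 1/(n2−3)) = √(1/39 + 1/222) = √(0.0256410 + 0.0045045) = √0.0301455 = 0.173625
z = (z1 − z2)/SE = (-0.794588 − 1.010576) / 0.173625 = -1.805164 / 0.173625 = -10.397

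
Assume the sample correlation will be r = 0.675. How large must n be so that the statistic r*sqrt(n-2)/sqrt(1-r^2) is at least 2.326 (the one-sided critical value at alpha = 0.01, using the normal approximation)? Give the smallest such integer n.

Need r·√(n−2)/√(1−r²) ≥ 2.326
√(n−2) ≥ 2.326·√(1−0.455625) / 0.675 = 2.326·0.737818 / 0.675 = 2.5425
n−2 ≥ 6.4643  ⇒  n ≥ 8.4643
Smallest integer n = 9

9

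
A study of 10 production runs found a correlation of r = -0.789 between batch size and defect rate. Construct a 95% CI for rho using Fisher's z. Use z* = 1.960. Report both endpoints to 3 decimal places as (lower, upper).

(-0.948, -0.317)

Fisher z: z_r = atanh(r) = ½·ln((1+(-0.789))/(1−(-0.789))) = -1.068777
SE(z) = 1/√(n−3) = 1/√7 = 0.377964
95% ⇒ z* = 1.960; margin = 1.960·0.377964 = 0.740809
CI on z-scale: (-1.809586, -0.327968)
Back-transform: tanh(-1.809586) = -0.947790, tanh(-0.327968) = -0.316694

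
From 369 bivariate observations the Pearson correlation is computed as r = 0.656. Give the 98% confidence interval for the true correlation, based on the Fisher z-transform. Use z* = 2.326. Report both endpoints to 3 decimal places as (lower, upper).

(0.581, 0.720)

z_r = atanh(0.656) = 0.785759;  SE = 1/√(n−3) = 1/√366 = 0.052271
z-limits: 0.785759 ± 2.326·0.052271 = 0.785759 ± 0.121582 = [0.664177, 0.907341]
ρ-limits: (tanh 0.664177, tanh 0.907341) = (0.581, 0.720)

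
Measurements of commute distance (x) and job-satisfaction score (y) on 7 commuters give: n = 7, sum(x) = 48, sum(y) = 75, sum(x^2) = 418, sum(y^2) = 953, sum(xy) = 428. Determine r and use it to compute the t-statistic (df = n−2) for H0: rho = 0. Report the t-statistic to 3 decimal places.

-2.526

S_xy = nΣxy − ΣxΣy = 7·428 − 48·75 = 2996 − 3600 = -604
S_xx = nΣx² − (Σx)² = 7·418 − 48² = 2926 − 2304 = 622
S_yy = nΣy² − (Σy)² = 7·953 − 75² = 6671 − 5625 = 1046
r = S_xy / √(S_xx·S_yy) = -604 / √(622·1046) = -604 / √650612 = -604 / 806.6052 = -0.7488
t = r·√(n−2)/√(1−r²) = -0.7488·√5 / √(1−0.560701) = -1.674368 / 0.662796 = -2.526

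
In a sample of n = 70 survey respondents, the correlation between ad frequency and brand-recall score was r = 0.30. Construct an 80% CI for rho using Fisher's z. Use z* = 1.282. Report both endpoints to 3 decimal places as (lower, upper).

(0.152, 0.435)

Fisher z: z_r = atanh(r) = ½·ln((1+0.30)/(1−0.30)) = 0.309520
SE(z) = 1/√(n−3) = 1/√67 = 0.122169
80% ⇒ z* = 1.282; margin = 1.282·0.122169 = 0.156621
CI on z-scale: (0.152899, 0.466141)
Back-transform: tanh(0.152899) = 0.151719, tanh(0.466141) = 0.435076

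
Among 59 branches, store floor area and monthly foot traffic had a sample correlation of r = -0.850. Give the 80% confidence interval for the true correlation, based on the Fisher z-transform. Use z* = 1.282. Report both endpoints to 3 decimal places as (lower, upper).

(-0.891, -0.795)

Fisher z: z_r = atanh(r) = ½·ln((1+(-0.850))/(1−(-0.850))) = -1.256153
SE(z) = 1/√(n−3) = 1/√56 = 0.133631
80% ⇒ z* = 1.282; margin = 1.282·0.133631 = 0.171315
CI on z-scale: (-1.427468, -1.084838)
Back-transform: tanh(-1.427468) = -0.891147, tanh(-1.084838) = -0.794986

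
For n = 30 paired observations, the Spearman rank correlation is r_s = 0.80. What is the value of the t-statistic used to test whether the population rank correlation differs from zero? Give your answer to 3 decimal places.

t = r_s·√(n−2) / √(1−r_s²) with r_s = 0.80, n = 30
  = 0.80·√28 / √(1 − 0.6400)
  = 0.80·5.291503 / 0.600000
  = 4.233202 / 0.600000 = 7.055

7.055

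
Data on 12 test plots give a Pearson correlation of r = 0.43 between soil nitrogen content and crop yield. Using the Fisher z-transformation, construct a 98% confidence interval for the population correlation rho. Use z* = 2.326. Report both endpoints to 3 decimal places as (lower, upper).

Fisher z: z_r = atanh(r) = ½·ln((1+0.43)/(1−0.43)) = 0.459897
SE(z) = 1/√(n−3) = 1/√9 = 0.333333
98% ⇒ z* = 2.326; margin = 2.326·0.333333 = 0.775333
CI on z-scale: (-0.315436, 1.235230)
Back-transform: tanh(-0.315436) = -0.305374, tanh(1.235230) = 0.844090

(-0.305, 0.844)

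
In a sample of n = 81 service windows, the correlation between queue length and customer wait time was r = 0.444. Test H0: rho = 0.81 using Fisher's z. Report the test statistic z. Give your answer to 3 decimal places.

z_r = atanh(0.444) = 0.477202,  z_0 = atanh(0.81) = 1.127029
SE = 1/√(n−3) = 1/√78 = 0.113228
z = (z_r − z_0)/SE = (0.477202 − 1.127029) / 0.113228 = -0.649827 / 0.113228 = -5.739

-5.739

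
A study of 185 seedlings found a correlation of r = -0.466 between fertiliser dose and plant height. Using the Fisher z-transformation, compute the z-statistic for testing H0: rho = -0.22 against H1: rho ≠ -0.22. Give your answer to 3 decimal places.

Fisher z: atanh(-0.466) = -0.504949, atanh(-0.22) = -0.223656
z = (z_r − z_0)·√(n−3) = (-0.504949 − (-0.223656))·√182 = -0.281293 · 13.490738 = -3.795

-3.795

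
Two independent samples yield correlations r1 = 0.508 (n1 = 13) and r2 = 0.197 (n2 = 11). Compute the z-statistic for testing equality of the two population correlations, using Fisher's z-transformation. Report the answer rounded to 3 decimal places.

0.760

z1 = atanh(0.508) = 0.560030,  z2 = atanh(0.197) = 0.199609
SE = √(1/(n1−3) + 1/(n2−3)) = √(1/10 + 1/8) = √(0.1000000 + 0.1250000) = √0.2250000 = 0.474342
z = (z1 − z2)/SE = (0.560030 − 0.199609) / 0.474342 = 0.360421 / 0.474342 = 0.760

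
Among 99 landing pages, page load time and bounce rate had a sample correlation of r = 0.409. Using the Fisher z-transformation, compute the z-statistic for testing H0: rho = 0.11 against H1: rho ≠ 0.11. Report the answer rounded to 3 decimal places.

z_r = atanh(0.409) = 0.434410,  z_0 = atanh(0.11) = 0.110447
SE = 1/√(n−3) = 1/√96 = 0.102062
z = (z_r − z_0)/SE = (0.434410 − 0.110447) / 0.102062 = 0.323963 / 0.102062 = 3.174

3.174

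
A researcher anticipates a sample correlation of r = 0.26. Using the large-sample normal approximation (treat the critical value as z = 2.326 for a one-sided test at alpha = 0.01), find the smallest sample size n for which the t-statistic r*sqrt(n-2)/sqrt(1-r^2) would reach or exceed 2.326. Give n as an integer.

77

r√(n−2)/√(1−r²) ≥ 2.326  ⇔  n−2 ≥ (2.326)²·(1−r²)/r²
(1−r²)/r² = (1−0.0676)/0.0676 = 13.7929
n ≥ 2 + 5.410276·13.7929 = 2 + 74.6234 = 76.6234
⌈76.6234⌉ = 77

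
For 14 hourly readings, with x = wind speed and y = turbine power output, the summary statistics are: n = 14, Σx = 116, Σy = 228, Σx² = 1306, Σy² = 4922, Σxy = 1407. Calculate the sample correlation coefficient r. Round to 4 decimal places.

-0.7467

Numerator: nΣxy − (Σx)(Σy) = 14·1407 − (116)(228) = -6750
Denominator: √[(nΣx²−(Σx)²)(nΣy²−(Σy)²)]
  nΣx²−(Σx)² = 14·1306 − 13456 = 4828;  nΣy²−(Σy)² = 14·4922 − 51984 = 16924
  √(4828·16924) = √81709072 = 9039.3071
r = -6750 / 9039.3071 = -0.7467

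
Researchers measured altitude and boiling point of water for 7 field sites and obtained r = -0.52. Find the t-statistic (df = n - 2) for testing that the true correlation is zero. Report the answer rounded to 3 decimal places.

-1.361

1 − r² = 1 − 0.2704 = 0.7296;  √(1−r²) = 0.854166
√(n−2) = √5 = 2.236068
t = r·√(n−2)/√(1−r²) = -0.52 · 2.236068 / 0.854166 = -1.361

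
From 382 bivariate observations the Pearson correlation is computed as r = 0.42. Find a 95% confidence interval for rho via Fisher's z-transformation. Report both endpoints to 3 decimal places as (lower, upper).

(0.334, 0.499)

z_r = atanh(0.42) = 0.447692;  SE = 1/√(n−3) = 1/√379 = 0.051367
z-limits: 0.447692 ± 1.960·0.051367 = 0.447692 ± 0.100679 = [0.347013, 0.548371]
ρ-limits: (tanh 0.347013, tanh 0.548371) = (0.334, 0.499)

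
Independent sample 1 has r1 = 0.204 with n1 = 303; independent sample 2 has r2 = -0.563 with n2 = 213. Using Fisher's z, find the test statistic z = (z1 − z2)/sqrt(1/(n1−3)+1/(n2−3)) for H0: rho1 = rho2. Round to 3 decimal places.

Fisher z-transforms: z1 = atanh(0.204) = 0.206903, z2 = atanh(-0.563) = -0.637215; difference d = 0.844118
Var(d) = 1/300 + 1/210 = 0.0033333 + 0.0047619 = 0.0080952
z = d/√Var(d) = 0.844118 / √0.0080952 = 0.844118 / 0.089973 = 9.382

9.382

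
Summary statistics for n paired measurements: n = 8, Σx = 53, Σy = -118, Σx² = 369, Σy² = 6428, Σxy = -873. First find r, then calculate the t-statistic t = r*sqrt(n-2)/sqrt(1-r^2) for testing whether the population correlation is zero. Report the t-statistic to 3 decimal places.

-0.814

S_xy = nΣxy − ΣxΣy = 8·(-873) − 53·(-118) = -6984 − (-6254) = -730
S_xx = nΣx² − (Σx)² = 8·369 − 53² = 2952 − 2809 = 143
S_yy = nΣy² − (Σy)² = 8·6428 − (-118)² = 51424 − 13924 = 37500
r = S_xy / √(S_xx·S_yy) = -730 / √(143·37500) = -730 / √5362500 = -730 / 2315.7072 = -0.3152
t = r·√(n−2)/√(1−r²) = -0.3152·√6 / √(1−0.099351) = -0.772079 / 0.949025 = -0.814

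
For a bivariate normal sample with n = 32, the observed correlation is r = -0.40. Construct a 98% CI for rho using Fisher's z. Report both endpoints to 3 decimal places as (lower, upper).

(-0.694, 0.008)

Fisher z: z_r = atanh(r) = ½·ln((1+(-0.40))/(1−(-0.40))) = -0.423649
SE(z) = 1/√(n−3) = 1/√29 = 0.185695
98% ⇒ z* = 2.326; margin = 2.326·0.185695 = 0.431927
CI on z-scale: (-0.855576, 0.008278)
Back-transform: tanh(-0.855576) = -0.693971, tanh(0.008278) = 0.008278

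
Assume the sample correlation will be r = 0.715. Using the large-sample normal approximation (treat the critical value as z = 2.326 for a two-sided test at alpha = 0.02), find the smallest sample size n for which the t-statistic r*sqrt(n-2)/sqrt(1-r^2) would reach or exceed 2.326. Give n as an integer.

8

r√(n−2)/√(1−r²) ≥ 2.326  ⇔  n−2 ≥ (2.326)²·(1−r²)/r²
(1−r²)/r² = (1−0.511225)/0.511225 = 0.9561
n ≥ 2 + 5.410276·0.9561 = 2 + 5.1728 = 7.1728
⌈7.1728⌉ = 8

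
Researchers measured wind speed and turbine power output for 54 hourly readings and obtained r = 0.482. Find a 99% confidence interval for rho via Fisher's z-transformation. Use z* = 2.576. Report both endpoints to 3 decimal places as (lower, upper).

(0.163, 0.710)

Fisher z: z_r = atanh(r) = ½·ln((1+0.482)/(1−0.482)) = 0.525586
SE(z) = 1/√(n−3) = 1/√51 = 0.140028
99% ⇒ z* = 2.576; margin = 2.576·0.140028 = 0.360712
CI on z-scale: (0.164874, 0.886298)
Back-transform: tanh(0.164874) = 0.163396, tanh(0.886298) = 0.709560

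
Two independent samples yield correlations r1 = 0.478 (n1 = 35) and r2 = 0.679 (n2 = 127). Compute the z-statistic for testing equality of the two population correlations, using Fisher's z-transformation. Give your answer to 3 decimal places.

Fisher z-transforms: z1 = atanh(0.478) = 0.520389, z2 = atanh(0.679) = 0.827256; difference d = -0.306867
Var(d) = 1/32 + 1/124 = 0.0312500 + 0.0080645 = 0.0393145
z = d/√Var(d) = -0.306867 / √0.0393145 = -0.306867 / 0.198279 = -1.548

-1.548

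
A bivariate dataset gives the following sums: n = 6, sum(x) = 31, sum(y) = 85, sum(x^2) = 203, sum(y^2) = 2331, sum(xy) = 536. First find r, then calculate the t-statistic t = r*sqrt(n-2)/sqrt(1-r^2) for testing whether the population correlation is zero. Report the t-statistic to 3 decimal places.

0.982

Numerator: nΣxy − (Σx)(Σy) = 6·536 − (31)(85) = 581
Denominator: √[(nΣx²−(Σx)²)(nΣy²−(Σy)²)]
  nΣx²−(Σx)² = 6·203 − 961 = 257;  nΣy²−(Σy)² = 6·2331 − 7225 = 6761
  √(257·6761) = √1737577 = 1318.1718
r = 581 / 1318.1718 = 0.4408
t = r·√(n−2)/√(1−r²) = 0.4408·√4 / √(1−0.194305) = 0.881600 / 0.897605 = 0.982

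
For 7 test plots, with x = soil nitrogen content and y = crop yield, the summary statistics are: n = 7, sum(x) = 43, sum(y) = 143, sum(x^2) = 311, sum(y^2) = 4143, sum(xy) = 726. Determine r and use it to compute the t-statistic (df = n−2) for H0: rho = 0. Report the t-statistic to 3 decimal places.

-1.848

S_xy = nΣxy − ΣxΣy = 7·726 − 43·143 = 5082 − 6149 = -1067
S_xx = nΣx² − (Σx)² = 7·311 − 43² = 2177 − 1849 = 328
S_yy = nΣy² − (Σy)² = 7·4143 − 143² = 29001 − 20449 = 8552
r = S_xy / √(S_xx·S_yy) = -1067 / √(328·8552) = -1067 / √2805056 = -1067 / 1674.8301 = -0.6371
t = r·√(n−2)/√(1−r²) = -0.6371·√5 / √(1−0.405896) = -1.424599 / 0.770781 = -1.848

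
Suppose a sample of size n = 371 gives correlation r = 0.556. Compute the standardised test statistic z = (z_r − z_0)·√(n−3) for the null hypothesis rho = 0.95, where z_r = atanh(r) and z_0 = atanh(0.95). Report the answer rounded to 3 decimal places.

-23.111

Fisher z: atanh(0.556) = 0.627025, atanh(0.95) = 1.831781
z = (z_r − z_0)·√(n−3) = (0.627025 − 1.831781)·√368 = -1.204756 · 19.183326 = -23.111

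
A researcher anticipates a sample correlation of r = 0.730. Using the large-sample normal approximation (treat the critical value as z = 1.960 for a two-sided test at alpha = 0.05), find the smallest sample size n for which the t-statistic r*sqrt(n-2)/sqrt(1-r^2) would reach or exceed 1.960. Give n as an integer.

6

Need r·√(n−2)/√(1−r²) ≥ 1.960
√(n−2) ≥ 1.960·√(1−0.532900) / 0.730 = 1.960·0.683447 / 0.730 = 1.8350
n−2 ≥ 3.3672  ⇒  n ≥ 5.3672
Smallest integer n = 6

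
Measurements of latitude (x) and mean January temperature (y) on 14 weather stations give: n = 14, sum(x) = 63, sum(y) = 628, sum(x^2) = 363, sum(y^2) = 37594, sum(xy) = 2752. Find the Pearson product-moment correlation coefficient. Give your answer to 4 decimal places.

-0.0855

Numerator: nΣxy − (Σx)(Σy) = 14·2752 − (63)(628) = -1036
Denominator: √[(nΣx²−(Σx)²)(nΣy²−(Σy)²)]
  nΣx²−(Σx)² = 14·363 − 3969 = 1113;  nΣy²−(Σy)² = 14·37594 − 394384 = 131932
  √(1113·131932) = √146840316 = 12117.7686
r = -1036 / 12117.7686 = -0.0855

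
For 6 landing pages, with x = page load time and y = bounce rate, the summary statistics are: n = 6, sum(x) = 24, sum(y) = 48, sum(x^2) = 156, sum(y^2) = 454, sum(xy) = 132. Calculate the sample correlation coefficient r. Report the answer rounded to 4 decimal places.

-0.9258

S_xy = nΣxy − ΣxΣy = 6·132 − 24·48 = 792 − 1152 = -360
S_xx = nΣx² − (Σx)² = 6·156 − 24² = 936 − 576 = 360
S_yy = nΣy² − (Σy)² = 6·454 − 48² = 2724 − 2304 = 420
r = S_xy / √(S_xx·S_yy) = -360 / √(360·420) = -360 / √151200 = -360 / 388.8444 = -0.9258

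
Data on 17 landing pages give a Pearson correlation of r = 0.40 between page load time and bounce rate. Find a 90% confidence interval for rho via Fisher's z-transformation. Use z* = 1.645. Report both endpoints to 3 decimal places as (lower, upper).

(-0.016, 0.698)

z_r = atanh(0.40) = 0.423649;  SE = 1/√(n−3) = 1/√14 = 0.267261
z-limits: 0.423649 ± 1.645·0.267261 = 0.423649 ± 0.439644 = [-0.015995, 0.863293]
ρ-limits: (tanh -0.015995, tanh 0.863293) = (-0.016, 0.698)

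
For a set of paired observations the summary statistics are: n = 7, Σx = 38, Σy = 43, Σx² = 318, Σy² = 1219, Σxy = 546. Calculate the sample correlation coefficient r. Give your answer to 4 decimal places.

Numerator: nΣxy − (Σx)(Σy) = 7·546 − (38)(43) = 2188
Denominator: √[(nΣx²−(Σx)²)(nΣy²−(Σy)²)]
  nΣx²−(Σx)² = 7·318 − 1444 = 782;  nΣy²−(Σy)² = 7·1219 − 1849 = 6684
  √(782·6684) = √5226888 = 2286.2388
r = 2188 / 2286.2388 = 0.9570

0.9570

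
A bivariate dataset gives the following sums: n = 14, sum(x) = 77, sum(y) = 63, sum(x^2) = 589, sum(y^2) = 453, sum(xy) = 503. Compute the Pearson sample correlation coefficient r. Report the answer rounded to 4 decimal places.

0.9344

S_xy = nΣxy − ΣxΣy = 14·503 − 77·63 = 7042 − 4851 = 2191
S_xx = nΣx² − (Σx)² = 14·589 − 77² = 8246 − 5929 = 2317
S_yy = nΣy² − (Σy)² = 14·453 − 63² = 6342 − 3969 = 2373
r = S_xy / √(S_xx·S_yy) = 2191 / √(2317·2373) = 2191 / √5498241 = 2191 / 2344.8328 = 0.9344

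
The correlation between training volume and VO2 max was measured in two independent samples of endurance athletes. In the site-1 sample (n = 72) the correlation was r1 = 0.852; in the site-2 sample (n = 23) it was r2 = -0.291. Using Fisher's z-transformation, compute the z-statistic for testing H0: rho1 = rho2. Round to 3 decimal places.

z1 = atanh(0.852) = 1.263405,  z2 = atanh(-0.291) = -0.299658
SE = √(1/(n1−3) + 1/(n2−3)) = √(1/69 + 1/20) = √(0.0144928 + 0.0500000) = √0.0644928 = 0.253954
z = (z1 − z2)/SE = (1.263405 − (-0.299658)) / 0.253954 = 1.563063 / 0.253954 = 6.155

6.155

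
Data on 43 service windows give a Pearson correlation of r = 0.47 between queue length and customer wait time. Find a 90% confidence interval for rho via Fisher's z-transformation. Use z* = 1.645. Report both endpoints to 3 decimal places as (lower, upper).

(0.245, 0.647)

Fisher z: z_r = atanh(r) = ½·ln((1+0.47)/(1−0.47)) = 0.510070
SE(z) = 1/√(n−3) = 1/√40 = 0.158114
90% ⇒ z* = 1.645; margin = 1.645·0.158114 = 0.260098
CI on z-scale: (0.249972, 0.770168)
Back-transform: tanh(0.249972) = 0.244892, tanh(0.770168) = 0.647027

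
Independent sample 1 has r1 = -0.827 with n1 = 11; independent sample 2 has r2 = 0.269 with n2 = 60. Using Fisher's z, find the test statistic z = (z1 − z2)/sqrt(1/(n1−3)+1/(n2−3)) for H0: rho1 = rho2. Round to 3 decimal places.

-3.852

z1 = atanh(-0.827) = -1.178569,  z2 = atanh(0.269) = 0.275786
SE = √(1/(n1−3) + 1/(n2−3)) = √(1/8 + 1/57) = √(0.1250000 + 0.0175439) = √0.1425439 = 0.377550
z = (z1 − z2)/SE = (-1.178569 − 0.275786) / 0.377550 = -1.454355 / 0.377550 = -3.852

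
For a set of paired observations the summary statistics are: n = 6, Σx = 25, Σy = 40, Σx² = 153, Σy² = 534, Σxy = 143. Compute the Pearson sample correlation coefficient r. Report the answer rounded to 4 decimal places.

S_xy = nΣxy − ΣxΣy = 6·143 − 25·40 = 858 − 1000 = -142
S_xx = nΣx² − (Σx)² = 6·153 − 25² = 918 − 625 = 293
S_yy = nΣy² − (Σy)² = 6·534 − 40² = 3204 − 1600 = 1604
r = S_xy / √(S_xx·S_yy) = -142 / √(293·1604) = -142 / √469972 = -142 / 685.5450 = -0.2071

-0.2071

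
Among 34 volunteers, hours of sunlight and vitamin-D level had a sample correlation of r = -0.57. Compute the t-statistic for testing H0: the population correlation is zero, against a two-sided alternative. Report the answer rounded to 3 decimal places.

t = r·√(n−2) / √(1−r²) with r = -0.57, n = 34
  = -0.57·√32 / √(1 − 0.3249)
  = -0.57·5.656854 / 0.821645
  = -3.224407 / 0.821645 = -3.924

-3.924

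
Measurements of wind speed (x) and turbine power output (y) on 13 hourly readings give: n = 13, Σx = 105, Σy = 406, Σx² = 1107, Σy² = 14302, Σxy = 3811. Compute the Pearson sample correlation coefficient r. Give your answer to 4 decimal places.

S_xy = nΣxy − ΣxΣy = 13·3811 − 105·406 = 49543 − 42630 = 6913
S_xx = nΣx² − (Σx)² = 13·1107 − 105² = 14391 − 11025 = 3366
S_yy = nΣy² − (Σy)² = 13·14302 − 406² = 185926 − 164836 = 21090
r = S_xy / √(S_xx·S_yy) = 6913 / √(3366·21090) = 6913 / √70988940 = 6913 / 8425.4935 = 0.8205

0.8205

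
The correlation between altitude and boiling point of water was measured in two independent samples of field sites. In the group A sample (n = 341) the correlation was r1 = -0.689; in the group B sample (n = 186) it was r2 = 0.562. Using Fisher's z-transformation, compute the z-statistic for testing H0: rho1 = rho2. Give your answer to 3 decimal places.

z1 = atanh(-0.689) = -0.846050,  z2 = atanh(0.562) = 0.635752
SE = √(1/(n1−3) + 1/(n2−3)) = √(1/338 + 1/183) = √(0.0029586 + 0.0054645) = √0.0084231 = 0.091777
z = (z1 − z2)/SE = (-0.846050 − 0.635752) / 0.091777 = -1.481802 / 0.091777 = -16.146

-16.146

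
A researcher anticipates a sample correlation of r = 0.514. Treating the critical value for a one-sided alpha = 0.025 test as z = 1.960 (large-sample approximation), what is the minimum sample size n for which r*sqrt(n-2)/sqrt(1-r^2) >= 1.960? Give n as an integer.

13

r√(n−2)/√(1−r²) ≥ 1.960  ⇔  n−2 ≥ (1.960)²·(1−r²)/r²
(1−r²)/r² = (1−0.264196)/0.264196 = 2.7851
n ≥ 2 + 3.8416·2.7851 = 2 + 10.6992 = 12.6992
⌈12.6992⌉ = 13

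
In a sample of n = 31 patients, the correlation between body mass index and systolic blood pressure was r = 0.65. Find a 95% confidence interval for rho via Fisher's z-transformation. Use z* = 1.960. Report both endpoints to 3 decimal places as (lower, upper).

(0.384, 0.816)

Fisher z: z_r = atanh(r) = ½·ln((1+0.65)/(1−0.65)) = 0.775299
SE(z) = 1/√(n−3) = 1/√28 = 0.188982
95% ⇒ z* = 1.960; margin = 1.960·0.188982 = 0.370405
CI on z-scale: (0.404894, 1.145704)
Back-transform: tanh(0.404894) = 0.384129, tanh(1.145704) = 0.816326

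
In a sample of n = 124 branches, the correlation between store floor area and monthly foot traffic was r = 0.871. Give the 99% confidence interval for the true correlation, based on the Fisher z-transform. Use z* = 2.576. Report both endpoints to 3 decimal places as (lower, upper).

z_r = atanh(0.871) = 1.337208;  SE = 1/√(n−3) = 1/√121 = 0.090909
z-limits: 1.337208 ± 2.576·0.090909 = 1.337208 ± 0.234182 = [1.103026, 1.571390]
ρ-limits: (tanh 1.103026, tanh 1.571390) = (0.802, 0.917)

(0.802, 0.917)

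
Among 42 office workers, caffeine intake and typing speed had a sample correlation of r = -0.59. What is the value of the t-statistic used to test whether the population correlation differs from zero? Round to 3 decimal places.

t = r·√(n−2) / √(1−r²) with r = -0.59, n = 42
  = -0.59·√40 / √(1 − 0.3481)
  = -0.59·6.324555 / 0.807403
  = -3.731487 / 0.807403 = -4.622

-4.622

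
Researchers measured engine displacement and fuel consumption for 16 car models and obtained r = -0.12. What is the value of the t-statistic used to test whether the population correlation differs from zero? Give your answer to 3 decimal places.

-0.452

t = r·√(n−2) / √(1−r²) with r = -0.12, n = 16
  = -0.12·√14 / √(1 − 0.0144)
  = -0.12·3.741657 / 0.992774
  = -0.448999 / 0.992774 = -0.452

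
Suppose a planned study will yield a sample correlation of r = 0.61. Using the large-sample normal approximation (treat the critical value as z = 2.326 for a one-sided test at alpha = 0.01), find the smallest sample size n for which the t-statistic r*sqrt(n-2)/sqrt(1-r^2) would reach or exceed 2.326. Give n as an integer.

12

Need r·√(n−2)/√(1−r²) ≥ 2.326
√(n−2) ≥ 2.326·√(1−0.3721) / 0.61 = 2.326·0.792401 / 0.61 = 3.0215
n−2 ≥ 9.1295  ⇒  n ≥ 11.1295
Smallest integer n = 12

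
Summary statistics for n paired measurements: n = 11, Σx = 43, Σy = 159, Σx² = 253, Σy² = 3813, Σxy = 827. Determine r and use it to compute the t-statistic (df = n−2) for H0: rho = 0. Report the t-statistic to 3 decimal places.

2.097

S_xy = nΣxy − ΣxΣy = 11·827 − 43·159 = 9097 − 6837 = 2260
S_xx = nΣx² − (Σx)² = 11·253 − 43² = 2783 − 1849 = 934
S_yy = nΣy² − (Σy)² = 11·3813 − 159² = 41943 − 25281 = 16662
r = S_xy / √(S_xx·S_yy) = 2260 / √(934·16662) = 2260 / √15562308 = 2260 / 3944.9091 = 0.5729
t = r·√(n−2)/√(1−r²) = 0.5729·√9 / √(1−0.328214) = 1.718700 / 0.819626 = 2.097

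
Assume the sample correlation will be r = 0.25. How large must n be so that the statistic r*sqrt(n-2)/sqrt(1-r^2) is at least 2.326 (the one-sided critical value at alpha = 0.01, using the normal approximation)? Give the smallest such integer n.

Need r·√(n−2)/√(1−r²) ≥ 2.326
√(n−2) ≥ 2.326·√(1−0.0625) / 0.25 = 2.326·0.968246 / 0.25 = 9.0086
n−2 ≥ 81.1549  ⇒  n ≥ 83.1549
Smallest integer n = 84

84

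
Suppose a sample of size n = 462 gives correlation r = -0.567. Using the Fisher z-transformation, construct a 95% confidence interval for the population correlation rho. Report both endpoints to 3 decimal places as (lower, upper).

Fisher z: z_r = atanh(r) = ½·ln((1+(-0.567))/(1−(-0.567))) = -0.643090
SE(z) = 1/√(n−3) = 1/√459 = 0.046676
95% ⇒ z* = 1.960; margin = 1.960·0.046676 = 0.091485
CI on z-scale: (-0.734575, -0.551605)
Back-transform: tanh(-0.734575) = -0.625856, tanh(-0.551605) = -0.501722

(-0.626, -0.502)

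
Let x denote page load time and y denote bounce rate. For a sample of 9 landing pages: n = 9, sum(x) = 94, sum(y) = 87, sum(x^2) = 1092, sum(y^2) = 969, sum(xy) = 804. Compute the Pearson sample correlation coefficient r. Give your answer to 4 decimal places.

Numerator: nΣxy − (Σx)(Σy) = 9·804 − (94)(87) = -942
Denominator: √[(nΣx²−(Σx)²)(nΣy²−(Σy)²)]
  nΣx²−(Σx)² = 9·1092 − 8836 = 992;  nΣy²−(Σy)² = 9·969 − 7569 = 1152
  √(992·1152) = √1142784 = 1069.0108
r = -942 / 1069.0108 = -0.8812

-0.8812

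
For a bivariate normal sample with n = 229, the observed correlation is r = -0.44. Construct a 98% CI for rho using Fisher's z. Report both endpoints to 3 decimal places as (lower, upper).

z_r = atanh(-0.44) = -0.472231;  SE = 1/√(n−3) = 1/√226 = 0.066519
z-limits: -0.472231 ± 2.326·0.066519 = -0.472231 ± 0.154723 = [-0.626954, -0.317508]
ρ-limits: (tanh -0.626954, tanh -0.317508) = (-0.556, -0.307)

(-0.556, -0.307)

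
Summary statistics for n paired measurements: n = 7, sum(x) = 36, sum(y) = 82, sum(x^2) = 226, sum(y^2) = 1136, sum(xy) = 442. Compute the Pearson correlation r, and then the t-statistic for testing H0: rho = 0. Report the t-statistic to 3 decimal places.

S_xy = nΣxy − ΣxΣy = 7·442 − 36·82 = 3094 − 2952 = 142
S_xx = nΣx² − (Σx)² = 7·226 − 36² = 1582 − 1296 = 286
S_yy = nΣy² − (Σy)² = 7·1136 − 82² = 7952 − 6724 = 1228
r = S_xy / √(S_xx·S_yy) = 142 / √(286·1228) = 142 / √351208 = 142 / 592.6280 = 0.2396
t = r·√(n−2)/√(1−r²) = 0.2396·√5 / √(1−0.057408) = 0.535762 / 0.970872 = 0.552

0.552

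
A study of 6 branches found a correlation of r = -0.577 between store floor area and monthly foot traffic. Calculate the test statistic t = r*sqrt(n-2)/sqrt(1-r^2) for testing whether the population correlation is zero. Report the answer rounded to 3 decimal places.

-1.413

t = r·√(n−2) / √(1−r²) with r = -0.577, n = 6
  = -0.577·√4 / √(1 − 0.332929)
  = -0.577·2.000000 / 0.816744
  = -1.154000 / 0.816744 = -1.413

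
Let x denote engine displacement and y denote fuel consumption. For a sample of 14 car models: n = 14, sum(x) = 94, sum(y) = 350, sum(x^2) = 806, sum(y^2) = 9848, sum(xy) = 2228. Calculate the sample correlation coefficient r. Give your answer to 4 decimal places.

Numerator: nΣxy − (Σx)(Σy) = 14·2228 − (94)(350) = -1708
Denominator: √[(nΣx²−(Σx)²)(nΣy²−(Σy)²)]
  nΣx²−(Σx)² = 14·806 − 8836 = 2448;  nΣy²−(Σy)² = 14·9848 − 122500 = 15372
  √(2448·15372) = √37630656 = 6134.3831
r = -1708 / 6134.3831 = -0.2784

-0.2784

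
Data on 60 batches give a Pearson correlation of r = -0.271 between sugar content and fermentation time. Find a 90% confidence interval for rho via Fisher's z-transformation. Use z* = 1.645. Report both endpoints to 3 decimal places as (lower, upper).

Fisher z: z_r = atanh(r) = ½·ln((1+(-0.271))/(1−(-0.271))) = -0.277943
SE(z) = 1/√(n−3) = 1/√57 = 0.132453
90% ⇒ z* = 1.645; margin = 1.645·0.132453 = 0.217885
CI on z-scale: (-0.495828, -0.060058)
Back-transform: tanh(-0.495828) = -0.458830, tanh(-0.060058) = -0.059986

(-0.459, -0.060)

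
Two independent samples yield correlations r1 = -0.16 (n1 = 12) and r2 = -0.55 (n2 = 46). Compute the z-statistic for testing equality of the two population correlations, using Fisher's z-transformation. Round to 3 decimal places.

Fisher z-transforms: z1 = atanh(-0.16) = -0.161387, z2 = atanh(-0.55) = -0.618381; difference d = 0.456994
Var(d) = 1/9 + 1/43 = 0.1111111 + 0.0232558 = 0.1343669
z = d/√Var(d) = 0.456994 / √0.1343669 = 0.456994 / 0.366561 = 1.247

1.247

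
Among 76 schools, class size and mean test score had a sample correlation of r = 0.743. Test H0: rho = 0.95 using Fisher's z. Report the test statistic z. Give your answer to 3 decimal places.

-7.473

z_r = atanh(0.743) = 0.957143,  z_0 = atanh(0.95) = 1.831781
SE = 1/√(n−3) = 1/√73 = 0.117041
z = (z_r − z_0)/SE = (0.957143 − 1.831781) / 0.117041 = -0.874638 / 0.117041 = -7.473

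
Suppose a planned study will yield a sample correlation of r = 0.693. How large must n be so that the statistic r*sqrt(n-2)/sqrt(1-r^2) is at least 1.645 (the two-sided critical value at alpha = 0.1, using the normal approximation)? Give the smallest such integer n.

Need r·√(n−2)/√(1−r²) ≥ 1.645
√(n−2) ≥ 1.645·√(1−0.480249) / 0.693 = 1.645·0.720938 / 0.693 = 1.7113
n−2 ≥ 2.9285  ⇒  n ≥ 4.9285
Smallest integer n = 5

5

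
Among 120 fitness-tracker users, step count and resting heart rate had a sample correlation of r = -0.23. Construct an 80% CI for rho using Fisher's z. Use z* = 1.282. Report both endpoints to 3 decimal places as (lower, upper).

z_r = atanh(-0.23) = -0.234189;  SE = 1/√(n−3) = 1/√117 = 0.092450
z-limits: -0.234189 ± 1.282·0.092450 = -0.234189 ± 0.118521 = [-0.352710, -0.115668]
ρ-limits: (tanh -0.352710, tanh -0.115668) = (-0.339, -0.115)

(-0.339, -0.115)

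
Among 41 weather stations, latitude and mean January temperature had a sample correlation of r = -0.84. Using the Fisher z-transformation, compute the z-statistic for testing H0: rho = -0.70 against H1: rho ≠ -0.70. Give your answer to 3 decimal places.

Fisher z: atanh(-0.84) = -1.221174, atanh(-0.70) = -0.867301
z = (z_r − z_0)·√(n−3) = (-1.221174 − (-0.867301))·√38 = -0.353873 · 6.164414 = -2.181

-2.181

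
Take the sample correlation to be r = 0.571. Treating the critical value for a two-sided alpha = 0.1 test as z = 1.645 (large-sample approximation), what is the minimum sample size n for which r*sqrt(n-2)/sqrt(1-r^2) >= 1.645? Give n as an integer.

8

r√(n−2)/√(1−r²) ≥ 1.645  ⇔  n−2 ≥ (1.645)²·(1−r²)/r²
(1−r²)/r² = (1−0.326041)/0.326041 = 2.0671
n ≥ 2 + 2.706025·2.0671 = 2 + 5.5936 = 7.5936
⌈7.5936⌉ = 8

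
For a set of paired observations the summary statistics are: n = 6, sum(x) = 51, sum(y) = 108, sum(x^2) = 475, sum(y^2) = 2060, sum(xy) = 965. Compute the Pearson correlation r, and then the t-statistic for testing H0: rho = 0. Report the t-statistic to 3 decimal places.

1.842

S_xy = nΣxy − ΣxΣy = 6·965 − 51·108 = 5790 − 5508 = 282
S_xx = nΣx² − (Σx)² = 6·475 − 51² = 2850 − 2601 = 249
S_yy = nΣy² − (Σy)² = 6·2060 − 108² = 12360 − 11664 = 696
r = S_xy / √(S_xx·S_yy) = 282 / √(249·696) = 282 / √173304 = 282 / 416.2980 = 0.6774
t = r·√(n−2)/√(1−r²) = 0.6774·√4 / √(1−0.458871) = 1.354800 / 0.735615 = 1.842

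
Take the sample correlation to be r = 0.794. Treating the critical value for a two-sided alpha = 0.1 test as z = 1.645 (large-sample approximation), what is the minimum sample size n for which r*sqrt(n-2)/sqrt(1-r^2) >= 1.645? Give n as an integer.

Need r·√(n−2)/√(1−r²) ≥ 1.645
√(n−2) ≥ 1.645·√(1−0.630436) / 0.794 = 1.645·0.607918 / 0.794 = 1.2595
n−2 ≥ 1.5863  ⇒  n ≥ 3.5863
Smallest integer n = 4

4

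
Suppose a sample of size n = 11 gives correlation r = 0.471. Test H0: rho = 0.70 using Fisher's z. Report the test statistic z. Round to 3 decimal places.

z_r = atanh(0.471) = 0.511355,  z_0 = atanh(0.70) = 0.867301
SE = 1/√(n−3) = 1/√8 = 0.353553
z = (z_r − z_0)/SE = (0.511355 − 0.867301) / 0.353553 = -0.355946 / 0.353553 = -1.007

-1.007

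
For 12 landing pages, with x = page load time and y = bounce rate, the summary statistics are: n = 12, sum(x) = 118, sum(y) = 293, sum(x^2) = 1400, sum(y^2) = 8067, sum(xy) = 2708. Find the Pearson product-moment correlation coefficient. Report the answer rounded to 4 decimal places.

S_xy = nΣxy − ΣxΣy = 12·2708 − 118·293 = 32496 − 34574 = -2078
S_xx = nΣx² − (Σx)² = 12·1400 − 118² = 16800 − 13924 = 2876
S_yy = nΣy² − (Σy)² = 12·8067 − 293² = 96804 − 85849 = 10955
r = S_xy / √(S_xx·S_yy) = -2078 / √(2876·10955) = -2078 / √31506580 = -2078 / 5613.0722 = -0.3702

-0.3702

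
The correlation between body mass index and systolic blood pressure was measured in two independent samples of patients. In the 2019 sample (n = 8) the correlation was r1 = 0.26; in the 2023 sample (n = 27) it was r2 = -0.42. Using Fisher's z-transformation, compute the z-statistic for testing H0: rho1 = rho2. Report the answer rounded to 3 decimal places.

1.452

Fisher z-transforms: z1 = atanh(0.26) = 0.266108, z2 = atanh(-0.42) = -0.447692; difference d = 0.713800
Var(d) = 1/5 + 1/24 = 0.2000000 + 0.0416667 = 0.2416667
z = d/√Var(d) = 0.713800 / √0.2416667 = 0.713800 / 0.491596 = 1.452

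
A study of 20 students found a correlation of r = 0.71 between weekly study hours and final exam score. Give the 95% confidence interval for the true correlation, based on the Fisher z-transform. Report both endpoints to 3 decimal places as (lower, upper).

(0.390, 0.877)

z_r = atanh(0.71) = 0.887184;  SE = 1/√(n−3) = 1/√17 = 0.242536
z-limits: 0.887184 ± 1.960·0.242536 = 0.887184 ± 0.475371 = [0.411813, 1.362555]
ρ-limits: (tanh 0.411813, tanh 1.362555) = (0.390, 0.877)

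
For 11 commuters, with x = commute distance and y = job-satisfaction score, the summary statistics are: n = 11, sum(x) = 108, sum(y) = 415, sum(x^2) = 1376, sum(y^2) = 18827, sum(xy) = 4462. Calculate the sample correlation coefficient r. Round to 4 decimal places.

0.3873

S_xy = nΣxy − ΣxΣy = 11·4462 − 108·415 = 49082 − 44820 = 4262
S_xx = nΣx² − (Σx)² = 11·1376 − 108² = 15136 − 11664 = 3472
S_yy = nΣy² − (Σy)² = 11·18827 − 415² = 207097 − 172225 = 34872
r = S_xy / √(S_xx·S_yy) = 4262 / √(3472·34872) = 4262 / √121075584 = 4262 / 11003.4351 = 0.3873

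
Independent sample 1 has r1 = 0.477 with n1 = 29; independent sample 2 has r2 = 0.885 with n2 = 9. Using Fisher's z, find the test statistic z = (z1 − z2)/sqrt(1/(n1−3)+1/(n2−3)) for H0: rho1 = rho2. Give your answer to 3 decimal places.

Fisher z-transforms: z1 = atanh(0.477) = 0.519093, z2 = atanh(0.885) = 1.398375; difference d = -0.879282
Var(d) = 1/26 + 1/6 = 0.0384615 + 0.1666667 = 0.2051282
z = d/√Var(d) = -0.879282 / √0.2051282 = -0.879282 / 0.452911 = -1.941

-1.941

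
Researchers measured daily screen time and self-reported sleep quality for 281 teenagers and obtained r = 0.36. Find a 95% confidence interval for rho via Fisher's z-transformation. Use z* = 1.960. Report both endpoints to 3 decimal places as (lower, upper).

z_r = atanh(0.36) = 0.376886;  SE = 1/√(n−3) = 1/√278 = 0.059976
z-limits: 0.376886 ± 1.960·0.059976 = 0.376886 ± 0.117553 = [0.259333, 0.494439]
ρ-limits: (tanh 0.259333, tanh 0.494439) = (0.254, 0.458)

(0.254, 0.458)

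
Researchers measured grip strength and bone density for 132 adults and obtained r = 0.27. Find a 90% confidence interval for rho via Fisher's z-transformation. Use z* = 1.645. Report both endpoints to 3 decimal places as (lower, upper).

(0.131, 0.398)

Fisher z: z_r = atanh(r) = ½·ln((1+0.27)/(1−0.27)) = 0.276864
SE(z) = 1/√(n−3) = 1/√129 = 0.088045
90% ⇒ z* = 1.645; margin = 1.645·0.088045 = 0.144834
CI on z-scale: (0.132030, 0.421698)
Back-transform: tanh(0.132030) = 0.131268, tanh(0.421698) = 0.398360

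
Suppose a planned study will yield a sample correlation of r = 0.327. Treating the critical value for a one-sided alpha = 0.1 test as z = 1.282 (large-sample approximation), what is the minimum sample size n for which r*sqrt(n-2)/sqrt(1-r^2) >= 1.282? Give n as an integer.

Need r·√(n−2)/√(1−r²) ≥ 1.282
√(n−2) ≥ 1.282·√(1−0.106929) / 0.327 = 1.282·0.945024 / 0.327 = 3.7050
n−2 ≥ 13.7270  ⇒  n ≥ 15.7270
Smallest integer n = 16

16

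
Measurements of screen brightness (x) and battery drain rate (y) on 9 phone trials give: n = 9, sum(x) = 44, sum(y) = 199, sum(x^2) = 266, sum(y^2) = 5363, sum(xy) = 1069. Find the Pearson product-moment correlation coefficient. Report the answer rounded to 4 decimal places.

S_xy = nΣxy − ΣxΣy = 9·1069 − 44·199 = 9621 − 8756 = 865
S_xx = nΣx² − (Σx)² = 9·266 − 44² = 2394 − 1936 = 458
S_yy = nΣy² − (Σy)² = 9·5363 − 199² = 48267 − 39601 = 8666
r = S_xy / √(S_xx·S_yy) = 865 / √(458·8666) = 865 / √3969028 = 865 / 1992.2420 = 0.4342

0.4342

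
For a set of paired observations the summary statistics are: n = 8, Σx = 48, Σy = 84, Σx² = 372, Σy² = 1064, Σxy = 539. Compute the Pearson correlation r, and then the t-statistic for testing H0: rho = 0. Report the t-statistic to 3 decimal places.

0.723

Numerator: nΣxy − (Σx)(Σy) = 8·539 − (48)(84) = 280
Denominator: √[(nΣx²−(Σx)²)(nΣy²−(Σy)²)]
  nΣx²−(Σx)² = 8·372 − 2304 = 672;  nΣy²−(Σy)² = 8·1064 − 7056 = 1456
  √(672·1456) = √978432 = 989.1572
r = 280 / 989.1572 = 0.2831
t = r·√(n−2)/√(1−r²) = 0.2831·√6 / √(1−0.080146) = 0.693451 / 0.959090 = 0.723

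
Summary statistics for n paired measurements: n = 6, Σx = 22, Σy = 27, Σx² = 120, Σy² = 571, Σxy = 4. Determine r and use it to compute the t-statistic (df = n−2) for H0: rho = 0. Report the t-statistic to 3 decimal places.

-2.042

Numerator: nΣxy − (Σx)(Σy) = 6·4 − (22)(27) = -570
Denominator: √[(nΣx²−(Σx)²)(nΣy²−(Σy)²)]
  nΣx²−(Σx)² = 6·120 − 484 = 236;  nΣy²−(Σy)² = 6·571 − 729 = 2697
  √(236·2697) = √636492 = 797.8045
r = -570 / 797.8045 = -0.7145
t = r·√(n−2)/√(1−r²) = -0.7145·√4 / √(1−0.510510) = -1.429000 / 0.699636 = -2.042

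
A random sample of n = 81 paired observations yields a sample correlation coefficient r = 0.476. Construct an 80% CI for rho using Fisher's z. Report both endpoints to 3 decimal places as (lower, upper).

(0.356, 0.580)

z_r = atanh(0.476) = 0.517800;  SE = 1/√(n−3) = 1/√78 = 0.113228
z-limits: 0.517800 ± 1.282·0.113228 = 0.517800 ± 0.145158 = [0.372642, 0.662958]
ρ-limits: (tanh 0.372642, tanh 0.662958) = (0.356, 0.580)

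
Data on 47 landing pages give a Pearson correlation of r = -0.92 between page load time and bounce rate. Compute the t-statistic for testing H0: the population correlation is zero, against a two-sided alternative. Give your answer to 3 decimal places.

-15.747

1 − r² = 1 − 0.8464 = 0.1536;  √(1−r²) = 0.391918
√(n−2) = √45 = 6.708204
t = r·√(n−2)/√(1−r²) = -0.92 · 6.708204 / 0.391918 = -15.747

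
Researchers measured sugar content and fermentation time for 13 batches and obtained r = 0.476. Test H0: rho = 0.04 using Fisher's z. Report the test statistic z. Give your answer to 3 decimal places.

Fisher z: atanh(0.476) = 0.517800, atanh(0.04) = 0.040021
z = (z_r − z_0)·√(n−3) = (0.517800 − 0.040021)·√10 = 0.477779 · 3.162278 = 1.511

1.511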